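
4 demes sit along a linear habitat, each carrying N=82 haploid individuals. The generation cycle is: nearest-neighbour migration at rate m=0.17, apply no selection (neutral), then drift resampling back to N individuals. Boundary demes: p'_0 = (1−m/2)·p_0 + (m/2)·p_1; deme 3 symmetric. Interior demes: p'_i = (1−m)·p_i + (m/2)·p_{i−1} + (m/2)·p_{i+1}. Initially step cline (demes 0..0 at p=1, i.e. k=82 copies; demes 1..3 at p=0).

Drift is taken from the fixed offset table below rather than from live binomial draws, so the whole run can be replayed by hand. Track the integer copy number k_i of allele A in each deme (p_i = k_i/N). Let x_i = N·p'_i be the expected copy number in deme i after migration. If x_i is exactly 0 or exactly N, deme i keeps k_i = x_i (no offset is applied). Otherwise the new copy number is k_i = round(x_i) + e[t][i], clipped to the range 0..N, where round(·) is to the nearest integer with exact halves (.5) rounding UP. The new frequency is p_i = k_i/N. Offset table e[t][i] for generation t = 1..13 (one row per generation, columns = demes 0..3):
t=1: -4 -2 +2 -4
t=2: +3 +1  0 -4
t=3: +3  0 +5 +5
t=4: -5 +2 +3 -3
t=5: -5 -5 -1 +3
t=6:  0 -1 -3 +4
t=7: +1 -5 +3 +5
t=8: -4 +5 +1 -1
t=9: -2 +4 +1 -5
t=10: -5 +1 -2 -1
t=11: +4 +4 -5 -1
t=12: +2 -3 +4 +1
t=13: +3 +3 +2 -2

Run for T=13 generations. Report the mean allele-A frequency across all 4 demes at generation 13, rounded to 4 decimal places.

t=0: k=[82 0 0 0]
t=1: x=[75.0300 6.9700 0.0000 0.0000] k=[71 5 0 0]
t=2: x=[65.3900 10.1850 0.4250 0.0000] k=[68 11 0 0]
t=3: x=[63.1550 14.9100 0.9350 0.0000] k=[66 15 6 0]
t=4: x=[61.6650 18.5700 6.2550 0.5100] k=[57 21 9 0]
t=5: x=[53.9400 23.0400 9.2550 0.7650] k=[49 18 8 4]
t=6: x=[46.3650 19.7850 8.5100 4.3400] k=[46 19 6 8]
t=7: x=[43.7050 20.1900 7.2750 7.8300] k=[45 15 10 13]
t=8: x=[42.4500 17.1250 10.6800 12.7450] k=[38 22 12 12]
t=9: x=[36.6400 22.5100 12.8500 12.0000] k=[35 27 14 7]
t=10: x=[34.3200 26.5750 14.5100 7.5950] k=[29 28 13 7]
t=11: x=[28.9150 26.8100 13.7650 7.5100] k=[33 31 9 7]
t=12: x=[32.8300 29.3000 10.7000 7.1700] k=[35 26 15 8]
t=13: x=[34.2350 25.8300 15.3400 8.5950] k=[37 29 17 7]

0.2744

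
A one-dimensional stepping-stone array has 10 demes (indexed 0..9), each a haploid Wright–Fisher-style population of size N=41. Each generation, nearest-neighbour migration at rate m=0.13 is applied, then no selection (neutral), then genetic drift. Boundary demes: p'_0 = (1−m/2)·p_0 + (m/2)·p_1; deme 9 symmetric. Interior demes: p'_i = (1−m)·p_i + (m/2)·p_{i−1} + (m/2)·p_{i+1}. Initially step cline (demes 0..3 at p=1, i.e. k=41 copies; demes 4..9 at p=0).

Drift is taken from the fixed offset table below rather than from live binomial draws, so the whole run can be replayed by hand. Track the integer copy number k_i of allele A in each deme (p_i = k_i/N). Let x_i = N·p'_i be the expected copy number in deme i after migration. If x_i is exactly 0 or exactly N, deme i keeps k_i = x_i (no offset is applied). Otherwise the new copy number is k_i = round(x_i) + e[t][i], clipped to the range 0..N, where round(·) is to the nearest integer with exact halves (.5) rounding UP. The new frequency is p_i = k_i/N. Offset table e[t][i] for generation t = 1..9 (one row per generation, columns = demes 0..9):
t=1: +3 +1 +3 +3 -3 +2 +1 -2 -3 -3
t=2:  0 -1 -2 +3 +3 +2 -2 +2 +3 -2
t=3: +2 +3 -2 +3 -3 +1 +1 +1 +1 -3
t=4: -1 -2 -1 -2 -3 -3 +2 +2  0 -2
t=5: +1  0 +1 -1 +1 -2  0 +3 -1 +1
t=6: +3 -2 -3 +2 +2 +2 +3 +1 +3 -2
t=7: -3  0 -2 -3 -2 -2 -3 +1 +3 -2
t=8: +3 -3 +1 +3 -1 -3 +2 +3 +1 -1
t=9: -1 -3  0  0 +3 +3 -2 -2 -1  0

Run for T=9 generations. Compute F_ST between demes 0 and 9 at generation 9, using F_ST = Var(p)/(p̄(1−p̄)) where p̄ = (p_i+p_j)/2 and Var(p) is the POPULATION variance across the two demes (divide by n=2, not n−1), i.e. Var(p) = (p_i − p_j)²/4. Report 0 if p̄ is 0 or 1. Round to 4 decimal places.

t=0: k=[41 41 41 41 0 0 0 0 0 0]
t=1: x=[41.0000 41.0000 41.0000 38.3350 2.6650 0.0000 0.0000 0.0000 0.0000 0.0000] k=[41 41 41 41 0 0 0 0 0 0]
t=2: x=[41.0000 41.0000 41.0000 38.3350 2.6650 0.0000 0.0000 0.0000 0.0000 0.0000] k=[41 41 41 41 6 0 0 0 0 0]
t=3: x=[41.0000 41.0000 41.0000 38.7250 7.8850 0.3900 0.0000 0.0000 0.0000 0.0000] k=[41 41 41 41 5 1 0 0 0 0]
t=4: x=[41.0000 41.0000 41.0000 38.6600 7.0800 1.1950 0.0650 0.0000 0.0000 0.0000] k=[41 41 41 37 4 0 2 0 0 0]
t=5: x=[41.0000 41.0000 40.7400 35.1150 5.8850 0.3900 1.7400 0.1300 0.0000 0.0000] k=[41 41 41 34 7 0 2 3 0 0]
t=6: x=[41.0000 41.0000 40.5450 32.7000 8.3000 0.5850 1.9350 2.7400 0.1950 0.0000] k=[41 41 38 35 10 3 5 4 3 0]
t=7: x=[41.0000 40.8050 38.0000 33.5700 11.1700 3.5850 4.8050 4.0000 2.8700 0.1950] k=[41 41 36 31 9 2 2 5 6 0]
t=8: x=[41.0000 40.6750 36.0000 29.8950 9.9750 2.4550 2.1950 4.8700 5.5450 0.3900] k=[41 38 37 33 9 0 4 8 7 0]
t=9: x=[40.8050 38.1300 36.8050 31.7000 9.9750 0.8450 4.0000 7.6750 6.6100 0.4550] k=[40 35 37 32 13 4 2 6 6 0]

0.9524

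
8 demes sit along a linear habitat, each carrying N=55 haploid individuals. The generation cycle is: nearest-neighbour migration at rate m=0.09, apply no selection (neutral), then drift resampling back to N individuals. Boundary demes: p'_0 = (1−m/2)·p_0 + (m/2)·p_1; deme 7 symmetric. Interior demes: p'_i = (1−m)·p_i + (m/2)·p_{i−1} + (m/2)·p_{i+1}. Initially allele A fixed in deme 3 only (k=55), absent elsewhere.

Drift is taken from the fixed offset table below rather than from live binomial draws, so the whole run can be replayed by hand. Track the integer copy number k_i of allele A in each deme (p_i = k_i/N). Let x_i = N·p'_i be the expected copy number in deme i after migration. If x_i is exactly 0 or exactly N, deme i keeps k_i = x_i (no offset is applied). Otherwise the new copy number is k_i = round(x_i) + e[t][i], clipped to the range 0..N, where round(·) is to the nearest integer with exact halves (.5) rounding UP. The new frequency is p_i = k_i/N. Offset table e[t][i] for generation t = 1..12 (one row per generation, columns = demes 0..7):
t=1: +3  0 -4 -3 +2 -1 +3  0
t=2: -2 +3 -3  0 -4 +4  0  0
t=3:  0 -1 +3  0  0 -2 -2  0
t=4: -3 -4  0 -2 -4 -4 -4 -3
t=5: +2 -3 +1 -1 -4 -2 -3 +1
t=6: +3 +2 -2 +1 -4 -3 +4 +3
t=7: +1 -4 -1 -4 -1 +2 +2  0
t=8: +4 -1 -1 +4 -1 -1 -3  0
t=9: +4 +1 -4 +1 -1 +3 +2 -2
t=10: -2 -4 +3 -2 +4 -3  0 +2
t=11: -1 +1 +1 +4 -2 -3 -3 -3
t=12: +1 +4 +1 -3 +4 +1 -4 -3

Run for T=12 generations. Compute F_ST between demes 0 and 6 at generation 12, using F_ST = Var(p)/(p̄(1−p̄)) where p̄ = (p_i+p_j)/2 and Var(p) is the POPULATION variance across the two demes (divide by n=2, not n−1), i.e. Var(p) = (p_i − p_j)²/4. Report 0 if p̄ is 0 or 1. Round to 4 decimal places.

t=0: k=[0 0 0 55 0 0 0 0]
t=1: x=[0.0000 0.0000 2.4750 50.0500 2.4750 0.0000 0.0000 0.0000] k=[0 0 0 47 4 0 0 0]
t=2: x=[0.0000 0.0000 2.1150 42.9500 5.7550 0.1800 0.0000 0.0000] k=[0 0 0 43 2 4 0 0]
t=3: x=[0.0000 0.0000 1.9350 39.2200 3.9350 3.7300 0.1800 0.0000] k=[0 0 5 39 4 2 0 0]
t=4: x=[0.0000 0.2250 6.3050 35.8950 5.4850 2.0000 0.0900 0.0000] k=[0 0 6 34 1 0 0 0]
t=5: x=[0.0000 0.2700 6.9900 31.2550 2.4400 0.0450 0.0000 0.0000] k=[0 0 8 30 0 0 0 0]
t=6: x=[0.0000 0.3600 8.6300 27.6600 1.3500 0.0000 0.0000 0.0000] k=[0 2 7 29 0 0 0 0]
t=7: x=[0.0900 2.1350 7.7650 26.7050 1.3050 0.0000 0.0000 0.0000] k=[1 0 7 23 0 0 0 0]
t=8: x=[0.9550 0.3600 7.4050 21.2450 1.0350 0.0000 0.0000 0.0000] k=[5 0 6 25 0 0 0 0]
t=9: x=[4.7750 0.4950 6.5850 23.0200 1.1250 0.0000 0.0000 0.0000] k=[9 1 3 24 0 0 0 0]
t=10: x=[8.6400 1.4500 3.8550 21.9750 1.0800 0.0000 0.0000 0.0000] k=[7 0 7 20 5 0 0 0]
t=11: x=[6.6850 0.6300 7.2700 18.7400 5.4500 0.2250 0.0000 0.0000] k=[6 2 8 23 3 0 0 0]
t=12: x=[5.8200 2.4500 8.4050 21.4250 3.7650 0.1350 0.0000 0.0000] k=[7 6 9 18 8 1 0 0]

0.0680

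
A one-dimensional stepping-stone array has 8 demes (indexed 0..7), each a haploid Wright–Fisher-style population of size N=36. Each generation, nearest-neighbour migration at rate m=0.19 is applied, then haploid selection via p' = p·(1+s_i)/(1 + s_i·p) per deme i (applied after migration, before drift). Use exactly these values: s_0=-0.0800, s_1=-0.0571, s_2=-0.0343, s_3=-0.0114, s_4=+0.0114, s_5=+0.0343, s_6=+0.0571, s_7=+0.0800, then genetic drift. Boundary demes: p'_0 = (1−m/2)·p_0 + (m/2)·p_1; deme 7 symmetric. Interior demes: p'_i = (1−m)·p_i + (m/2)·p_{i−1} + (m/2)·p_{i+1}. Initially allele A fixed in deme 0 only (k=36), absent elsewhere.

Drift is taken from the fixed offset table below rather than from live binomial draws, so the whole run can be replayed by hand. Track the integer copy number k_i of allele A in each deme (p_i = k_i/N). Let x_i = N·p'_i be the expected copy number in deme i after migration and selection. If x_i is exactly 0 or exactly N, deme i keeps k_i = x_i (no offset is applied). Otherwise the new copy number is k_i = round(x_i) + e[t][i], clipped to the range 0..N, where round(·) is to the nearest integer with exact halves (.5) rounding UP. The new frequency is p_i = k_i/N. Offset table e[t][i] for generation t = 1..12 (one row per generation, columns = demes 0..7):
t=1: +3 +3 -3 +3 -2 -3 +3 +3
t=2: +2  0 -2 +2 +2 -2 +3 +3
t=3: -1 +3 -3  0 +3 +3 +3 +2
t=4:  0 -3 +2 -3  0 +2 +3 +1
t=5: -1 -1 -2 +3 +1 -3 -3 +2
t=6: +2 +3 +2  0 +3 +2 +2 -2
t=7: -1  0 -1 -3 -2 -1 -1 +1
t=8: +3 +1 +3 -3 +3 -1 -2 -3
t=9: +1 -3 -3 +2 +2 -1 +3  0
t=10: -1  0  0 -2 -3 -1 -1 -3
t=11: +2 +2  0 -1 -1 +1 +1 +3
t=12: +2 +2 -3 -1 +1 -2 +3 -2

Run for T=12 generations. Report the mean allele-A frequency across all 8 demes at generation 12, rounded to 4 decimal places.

t=0: k=[36 0 0 0 0 0 0 0]
t=1: x=[32.3131 3.2423 0.0000 0.0000 0.0000 0.0000 0.0000 0.0000] k=[35 6 0 0 0 0 0 0]
t=2: x=[31.9552 7.8191 0.5507 0.0000 0.0000 0.0000 0.0000 0.0000] k=[34 8 0 0 0 0 0 0]
t=3: x=[31.1932 9.2988 0.7345 0.0000 0.0000 0.0000 0.0000 0.0000] k=[30 12 0 0 0 0 0 0]
t=4: x=[27.7728 12.0934 1.1021 0.0000 0.0000 0.0000 0.0000 0.0000] k=[28 9 3 0 0 0 0 0]
t=5: x=[25.5890 9.8098 3.1823 0.2818 0.0000 0.0000 0.0000 0.0000] k=[25 9 1 3 0 0 0 0]
t=6: x=[22.7908 9.3474 1.8866 2.4982 0.2882 0.0000 0.0000 0.0000] k=[25 12 4 2 3 0 0 0]
t=7: x=[23.0828 12.0001 4.4325 2.2606 2.6477 0.2947 0.0000 0.0000] k=[22 12 3 0 1 0 0 0]
t=8: x=[20.3164 11.6274 3.4593 0.3757 0.8190 0.0982 0.0000 0.0000] k=[23 13 6 0 4 0 0 0]
t=9: x=[21.3312 12.7961 5.9203 0.9395 3.2736 0.3929 0.0000 0.0000] k=[22 10 3 3 5 0 0 0]
t=10: x=[20.1241 10.0437 3.5517 3.1568 4.3784 0.4911 0.0000 0.0000] k=[19 10 4 1 1 0 0 0]
t=11: x=[17.3948 9.8586 4.1550 1.2709 0.9151 0.0982 0.0000 0.0000] k=[19 12 4 0 0 1 0 0]
t=12: x=[17.5847 11.4413 4.2475 0.3757 0.0961 0.8371 0.1004 0.0000] k=[20 13 1 0 1 0 3 0]

0.1319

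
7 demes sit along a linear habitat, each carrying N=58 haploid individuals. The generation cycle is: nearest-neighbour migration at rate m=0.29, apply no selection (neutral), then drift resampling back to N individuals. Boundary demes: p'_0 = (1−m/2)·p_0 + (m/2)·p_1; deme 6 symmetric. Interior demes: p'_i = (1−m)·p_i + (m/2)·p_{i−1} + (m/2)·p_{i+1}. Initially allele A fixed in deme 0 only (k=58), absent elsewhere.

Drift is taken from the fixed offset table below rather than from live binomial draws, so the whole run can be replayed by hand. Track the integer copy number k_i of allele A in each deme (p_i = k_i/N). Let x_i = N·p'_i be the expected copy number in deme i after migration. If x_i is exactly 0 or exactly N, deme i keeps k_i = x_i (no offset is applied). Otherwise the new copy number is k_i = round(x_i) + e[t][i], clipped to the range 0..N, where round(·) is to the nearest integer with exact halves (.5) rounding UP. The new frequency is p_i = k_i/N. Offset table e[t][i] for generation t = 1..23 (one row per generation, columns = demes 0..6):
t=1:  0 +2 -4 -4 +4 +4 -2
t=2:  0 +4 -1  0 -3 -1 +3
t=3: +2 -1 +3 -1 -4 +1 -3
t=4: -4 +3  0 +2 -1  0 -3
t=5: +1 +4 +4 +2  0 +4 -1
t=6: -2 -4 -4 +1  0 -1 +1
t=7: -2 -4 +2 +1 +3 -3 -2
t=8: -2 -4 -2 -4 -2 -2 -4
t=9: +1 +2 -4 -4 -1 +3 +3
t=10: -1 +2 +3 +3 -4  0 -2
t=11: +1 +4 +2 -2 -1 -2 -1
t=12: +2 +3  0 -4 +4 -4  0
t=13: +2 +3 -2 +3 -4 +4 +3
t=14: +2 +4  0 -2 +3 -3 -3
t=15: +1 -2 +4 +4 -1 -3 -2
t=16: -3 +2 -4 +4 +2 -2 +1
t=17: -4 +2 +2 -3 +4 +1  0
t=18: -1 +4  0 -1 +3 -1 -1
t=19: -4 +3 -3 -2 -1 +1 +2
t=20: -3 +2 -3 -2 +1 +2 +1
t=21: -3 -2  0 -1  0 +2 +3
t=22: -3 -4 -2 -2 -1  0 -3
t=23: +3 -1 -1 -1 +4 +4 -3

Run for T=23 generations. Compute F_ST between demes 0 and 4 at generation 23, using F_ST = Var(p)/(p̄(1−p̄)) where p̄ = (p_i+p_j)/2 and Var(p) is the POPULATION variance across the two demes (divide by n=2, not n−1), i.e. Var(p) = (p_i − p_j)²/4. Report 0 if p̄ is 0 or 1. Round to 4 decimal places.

0.0068

t=0: k=[58 0 0 0 0 0 0]
t=1: x=[49.5900 8.4100 0.0000 0.0000 0.0000 0.0000 0.0000] k=[50 10 0 0 0 0 0]
t=2: x=[44.2000 14.3500 1.4500 0.0000 0.0000 0.0000 0.0000] k=[44 18 0 0 0 0 0]
t=3: x=[40.2300 19.1600 2.6100 0.0000 0.0000 0.0000 0.0000] k=[42 18 6 0 0 0 0]
t=4: x=[38.5200 19.7400 6.8700 0.8700 0.0000 0.0000 0.0000] k=[35 23 7 3 0 0 0]
t=5: x=[33.2600 22.4200 8.7400 3.1450 0.4350 0.0000 0.0000] k=[34 26 13 5 0 0 0]
t=6: x=[32.8400 25.2750 13.7250 5.4350 0.7250 0.0000 0.0000] k=[31 21 10 6 1 0 0]
t=7: x=[29.5500 20.8550 11.0150 5.8550 1.5800 0.1450 0.0000] k=[28 17 13 7 5 0 0]
t=8: x=[26.4050 18.0150 12.7100 7.5800 4.5650 0.7250 0.0000] k=[24 14 11 4 3 0 0]
t=9: x=[22.5500 15.0150 10.4200 4.8700 2.7100 0.4350 0.0000] k=[24 17 6 1 2 3 0]
t=10: x=[22.9850 16.4200 6.8700 1.8700 2.0000 2.4200 0.4350] k=[22 18 10 5 0 2 0]
t=11: x=[21.4200 17.4200 10.4350 5.0000 1.0150 1.4200 0.2900] k=[22 21 12 3 0 0 0]
t=12: x=[21.8550 19.8400 12.0000 3.8700 0.4350 0.0000 0.0000] k=[24 23 12 0 4 0 0]
t=13: x=[23.8550 21.5500 11.8550 2.3200 2.8400 0.5800 0.0000] k=[26 25 10 5 0 5 0]
t=14: x=[25.8550 22.9700 11.4500 5.0000 1.4500 3.5500 0.7250] k=[28 27 11 3 4 1 0]
t=15: x=[27.8550 24.8250 12.1600 4.3050 3.4200 1.2900 0.1450] k=[29 23 16 8 2 0 0]
t=16: x=[28.1300 22.8550 15.8550 8.2900 2.5800 0.2900 0.0000] k=[25 25 12 12 5 0 0]
t=17: x=[25.0000 23.1150 13.8850 10.9850 5.2900 0.7250 0.0000] k=[21 25 16 8 9 2 0]
t=18: x=[21.5800 23.1150 16.1450 9.3050 7.8400 2.7250 0.2900] k=[21 27 16 8 11 2 0]
t=19: x=[21.8700 24.5350 16.4350 9.5950 9.2600 3.0150 0.2900] k=[18 28 13 8 8 4 2]
t=20: x=[19.4500 24.3750 14.4500 8.7250 7.4200 4.2900 2.2900] k=[16 26 11 7 8 6 3]
t=21: x=[17.4500 22.3750 12.5950 7.7250 7.5650 5.8550 3.4350] k=[14 20 13 7 8 8 6]
t=22: x=[14.8700 18.1150 13.1450 8.0150 7.8550 7.7100 6.2900] k=[12 14 11 6 7 8 3]
t=23: x=[12.2900 13.2750 10.7100 6.8700 7.0000 7.1300 3.7250] k=[15 12 10 6 11 11 1]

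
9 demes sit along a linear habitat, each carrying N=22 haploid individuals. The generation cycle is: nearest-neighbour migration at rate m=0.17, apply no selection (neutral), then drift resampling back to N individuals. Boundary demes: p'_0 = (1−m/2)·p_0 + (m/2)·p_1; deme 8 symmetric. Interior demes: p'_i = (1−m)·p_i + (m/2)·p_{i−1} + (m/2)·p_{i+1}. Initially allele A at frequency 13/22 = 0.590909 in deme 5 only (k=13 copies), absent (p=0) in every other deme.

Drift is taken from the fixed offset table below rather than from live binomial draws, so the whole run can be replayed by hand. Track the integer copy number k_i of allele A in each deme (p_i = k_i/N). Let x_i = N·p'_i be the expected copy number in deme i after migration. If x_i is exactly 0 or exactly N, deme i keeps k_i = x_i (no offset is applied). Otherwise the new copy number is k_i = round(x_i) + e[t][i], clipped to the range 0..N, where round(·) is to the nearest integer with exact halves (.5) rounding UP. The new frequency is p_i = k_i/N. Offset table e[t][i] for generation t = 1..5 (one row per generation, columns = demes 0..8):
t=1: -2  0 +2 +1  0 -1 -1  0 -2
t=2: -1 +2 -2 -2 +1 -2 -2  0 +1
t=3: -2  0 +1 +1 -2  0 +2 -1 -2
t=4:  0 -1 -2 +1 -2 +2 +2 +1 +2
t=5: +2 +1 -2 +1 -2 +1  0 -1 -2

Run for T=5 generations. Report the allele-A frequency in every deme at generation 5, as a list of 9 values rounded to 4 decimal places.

t=0: k=[0 0 0 0 0 13 0 0 0]
t=1: x=[0.0000 0.0000 0.0000 0.0000 1.1050 10.7900 1.1050 0.0000 0.0000] k=[0 0 0 0 1 10 0 0 0]
t=2: x=[0.0000 0.0000 0.0000 0.0850 1.6800 8.3850 0.8500 0.0000 0.0000] k=[0 0 0 0 3 6 0 0 0]
t=3: x=[0.0000 0.0000 0.0000 0.2550 3.0000 5.2350 0.5100 0.0000 0.0000] k=[0 0 0 1 1 5 3 0 0]
t=4: x=[0.0000 0.0000 0.0850 0.9150 1.3400 4.4900 2.9150 0.2550 0.0000] k=[0 0 0 2 0 6 5 1 0]
t=5: x=[0.0000 0.0000 0.1700 1.6600 0.6800 5.4050 4.7450 1.2550 0.0850] k=[0 0 0 3 0 6 5 0 0]

[0.0000, 0.0000, 0.0000, 0.1364, 0.0000, 0.2727, 0.2273, 0.0000, 0.0000]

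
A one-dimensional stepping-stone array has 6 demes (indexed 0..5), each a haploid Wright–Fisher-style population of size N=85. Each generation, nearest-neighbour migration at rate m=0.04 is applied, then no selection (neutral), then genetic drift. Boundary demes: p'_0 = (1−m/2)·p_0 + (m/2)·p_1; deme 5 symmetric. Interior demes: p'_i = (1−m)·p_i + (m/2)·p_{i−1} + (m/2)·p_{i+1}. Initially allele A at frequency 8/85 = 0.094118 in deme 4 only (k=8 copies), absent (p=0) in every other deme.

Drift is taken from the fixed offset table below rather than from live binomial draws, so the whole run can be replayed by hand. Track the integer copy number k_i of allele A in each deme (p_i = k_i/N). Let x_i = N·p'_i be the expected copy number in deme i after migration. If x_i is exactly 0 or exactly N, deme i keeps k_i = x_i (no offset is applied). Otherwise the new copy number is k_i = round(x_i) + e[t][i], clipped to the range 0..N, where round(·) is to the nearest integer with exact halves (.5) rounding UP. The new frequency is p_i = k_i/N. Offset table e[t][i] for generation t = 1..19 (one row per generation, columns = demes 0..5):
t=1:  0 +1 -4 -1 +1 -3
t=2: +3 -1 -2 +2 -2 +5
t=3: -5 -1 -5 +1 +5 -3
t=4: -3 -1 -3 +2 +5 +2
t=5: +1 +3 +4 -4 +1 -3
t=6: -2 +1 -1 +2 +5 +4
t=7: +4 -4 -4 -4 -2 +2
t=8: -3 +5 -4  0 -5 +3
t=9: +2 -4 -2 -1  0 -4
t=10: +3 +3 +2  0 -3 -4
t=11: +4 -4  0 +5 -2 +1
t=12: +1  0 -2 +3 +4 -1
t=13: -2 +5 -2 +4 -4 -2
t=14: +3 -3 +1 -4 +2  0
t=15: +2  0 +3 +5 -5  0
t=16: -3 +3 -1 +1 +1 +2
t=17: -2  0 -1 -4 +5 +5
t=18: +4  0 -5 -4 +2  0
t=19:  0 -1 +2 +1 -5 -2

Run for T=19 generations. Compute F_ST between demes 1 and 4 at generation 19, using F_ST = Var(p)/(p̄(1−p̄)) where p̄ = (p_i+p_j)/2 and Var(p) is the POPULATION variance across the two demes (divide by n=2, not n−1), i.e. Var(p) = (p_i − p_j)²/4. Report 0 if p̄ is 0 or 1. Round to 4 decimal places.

t=0: k=[0 0 0 0 8 0]
t=1: x=[0.0000 0.0000 0.0000 0.1600 7.6800 0.1600] k=[0 0 0 0 9 0]
t=2: x=[0.0000 0.0000 0.0000 0.1800 8.6400 0.1800] k=[0 0 0 2 7 5]
t=3: x=[0.0000 0.0000 0.0400 2.0600 6.8600 5.0400] k=[0 0 0 3 12 2]
t=4: x=[0.0000 0.0000 0.0600 3.1200 11.6200 2.2000] k=[0 0 0 5 17 4]
t=5: x=[0.0000 0.0000 0.1000 5.1400 16.5000 4.2600] k=[0 0 4 1 18 1]
t=6: x=[0.0000 0.0800 3.8600 1.4000 17.3200 1.3400] k=[0 1 3 3 22 5]
t=7: x=[0.0200 1.0200 2.9600 3.3800 21.2800 5.3400] k=[4 0 0 0 19 7]
t=8: x=[3.9200 0.0800 0.0000 0.3800 18.3800 7.2400] k=[1 5 0 0 13 10]
t=9: x=[1.0800 4.8200 0.1000 0.2600 12.6800 10.0600] k=[3 1 0 0 13 6]
t=10: x=[2.9600 1.0200 0.0200 0.2600 12.6000 6.1400] k=[6 4 2 0 10 2]
t=11: x=[5.9600 4.0000 2.0000 0.2400 9.6400 2.1600] k=[10 0 2 5 8 3]
t=12: x=[9.8000 0.2400 2.0200 5.0000 7.8400 3.1000] k=[11 0 0 8 12 2]
t=13: x=[10.7800 0.2200 0.1600 7.9200 11.7200 2.2000] k=[9 5 0 12 8 0]
t=14: x=[8.9200 4.9800 0.3400 11.6800 7.9200 0.1600] k=[12 2 1 8 10 0]
t=15: x=[11.8000 2.1800 1.1600 7.9000 9.7600 0.2000] k=[14 2 4 13 5 0]
t=16: x=[13.7600 2.2800 4.1400 12.6600 5.0600 0.1000] k=[11 5 3 14 6 2]
t=17: x=[10.8800 5.0800 3.2600 13.6200 6.0800 2.0800] k=[9 5 2 10 11 7]
t=18: x=[8.9200 5.0200 2.2200 9.8600 10.9000 7.0800] k=[13 5 0 6 13 7]
t=19: x=[12.8400 5.0600 0.2200 6.0200 12.7400 7.1200] k=[13 4 2 7 8 5]

0.0084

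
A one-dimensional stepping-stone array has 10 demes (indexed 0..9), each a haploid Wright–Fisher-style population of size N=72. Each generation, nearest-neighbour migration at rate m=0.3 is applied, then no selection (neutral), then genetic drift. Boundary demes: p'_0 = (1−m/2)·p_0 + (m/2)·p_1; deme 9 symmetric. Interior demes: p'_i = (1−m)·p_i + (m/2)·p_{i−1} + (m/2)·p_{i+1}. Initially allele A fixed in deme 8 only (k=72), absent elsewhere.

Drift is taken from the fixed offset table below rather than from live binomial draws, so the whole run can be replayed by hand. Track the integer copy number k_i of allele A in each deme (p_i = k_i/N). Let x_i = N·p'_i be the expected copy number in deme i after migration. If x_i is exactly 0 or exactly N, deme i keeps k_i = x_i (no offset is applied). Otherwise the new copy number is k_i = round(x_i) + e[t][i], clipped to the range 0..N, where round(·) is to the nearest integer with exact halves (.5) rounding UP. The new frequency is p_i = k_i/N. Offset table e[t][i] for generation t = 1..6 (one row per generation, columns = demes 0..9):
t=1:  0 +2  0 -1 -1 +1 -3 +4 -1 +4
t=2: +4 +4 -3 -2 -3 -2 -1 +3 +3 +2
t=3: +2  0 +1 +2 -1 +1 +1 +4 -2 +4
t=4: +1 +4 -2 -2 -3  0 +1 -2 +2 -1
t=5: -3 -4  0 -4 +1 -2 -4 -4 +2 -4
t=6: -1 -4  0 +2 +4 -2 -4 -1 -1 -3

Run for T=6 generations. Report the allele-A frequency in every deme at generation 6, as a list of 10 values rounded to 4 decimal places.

t=0: k=[0 0 0 0 0 0 0 0 72 0]
t=1: x=[0.0000 0.0000 0.0000 0.0000 0.0000 0.0000 0.0000 10.8000 50.4000 10.8000] k=[0 0 0 0 0 0 0 15 49 15]
t=2: x=[0.0000 0.0000 0.0000 0.0000 0.0000 0.0000 2.2500 17.8500 38.8000 20.1000] k=[0 0 0 0 0 0 1 21 42 22]
t=3: x=[0.0000 0.0000 0.0000 0.0000 0.0000 0.1500 3.8500 21.1500 35.8500 25.0000] k=[0 0 0 0 0 1 5 25 34 29]
t=4: x=[0.0000 0.0000 0.0000 0.0000 0.1500 1.4500 7.4000 23.3500 31.9000 29.7500] k=[0 0 0 0 0 1 8 21 34 29]
t=5: x=[0.0000 0.0000 0.0000 0.0000 0.1500 1.9000 8.9000 21.0000 31.3000 29.7500] k=[0 0 0 0 1 0 5 17 33 26]
t=6: x=[0.0000 0.0000 0.0000 0.1500 0.7000 0.9000 6.0500 17.6000 29.5500 27.0500] k=[0 0 0 2 5 0 2 17 29 24]

[0.0000, 0.0000, 0.0000, 0.0278, 0.0694, 0.0000, 0.0278, 0.2361, 0.4028, 0.3333]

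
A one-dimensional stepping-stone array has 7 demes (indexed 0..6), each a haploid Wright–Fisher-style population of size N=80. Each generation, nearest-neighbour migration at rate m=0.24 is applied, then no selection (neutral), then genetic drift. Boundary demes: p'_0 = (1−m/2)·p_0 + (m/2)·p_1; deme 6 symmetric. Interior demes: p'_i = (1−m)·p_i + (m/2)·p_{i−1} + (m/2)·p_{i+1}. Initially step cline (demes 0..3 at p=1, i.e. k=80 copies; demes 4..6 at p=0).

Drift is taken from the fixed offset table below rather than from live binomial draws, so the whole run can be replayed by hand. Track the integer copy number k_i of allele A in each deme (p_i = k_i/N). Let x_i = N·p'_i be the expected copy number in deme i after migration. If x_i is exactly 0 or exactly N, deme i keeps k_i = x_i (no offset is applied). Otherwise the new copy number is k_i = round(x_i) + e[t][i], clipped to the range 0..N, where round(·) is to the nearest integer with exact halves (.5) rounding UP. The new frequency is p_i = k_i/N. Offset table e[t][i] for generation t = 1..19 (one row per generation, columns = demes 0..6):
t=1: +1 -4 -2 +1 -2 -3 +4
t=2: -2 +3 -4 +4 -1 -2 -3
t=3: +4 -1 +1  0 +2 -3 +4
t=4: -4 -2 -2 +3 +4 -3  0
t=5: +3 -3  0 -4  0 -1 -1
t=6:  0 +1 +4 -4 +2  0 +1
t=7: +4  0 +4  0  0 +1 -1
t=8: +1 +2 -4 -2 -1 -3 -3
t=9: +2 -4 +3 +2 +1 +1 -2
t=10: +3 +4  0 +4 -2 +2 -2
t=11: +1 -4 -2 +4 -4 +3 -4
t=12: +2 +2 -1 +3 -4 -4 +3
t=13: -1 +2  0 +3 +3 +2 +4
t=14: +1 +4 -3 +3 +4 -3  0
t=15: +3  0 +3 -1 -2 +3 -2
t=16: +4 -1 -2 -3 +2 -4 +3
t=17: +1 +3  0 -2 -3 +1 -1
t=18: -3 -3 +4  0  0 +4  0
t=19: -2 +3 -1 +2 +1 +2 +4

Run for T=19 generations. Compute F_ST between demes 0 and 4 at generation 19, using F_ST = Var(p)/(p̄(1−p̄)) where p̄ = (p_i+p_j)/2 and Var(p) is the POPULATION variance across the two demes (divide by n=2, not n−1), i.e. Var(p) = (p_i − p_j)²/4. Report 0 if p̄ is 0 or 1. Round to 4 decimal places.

0.3024

t=0: k=[80 80 80 80 0 0 0]
t=1: x=[80.0000 80.0000 80.0000 70.4000 9.6000 0.0000 0.0000] k=[80 80 80 71 8 0 0]
t=2: x=[80.0000 80.0000 78.9200 64.5200 14.6000 0.9600 0.0000] k=[80 80 75 69 14 0 0]
t=3: x=[80.0000 79.4000 74.8800 63.1200 18.9200 1.6800 0.0000] k=[80 78 76 63 21 0 0]
t=4: x=[79.7600 78.0000 74.6800 59.5200 23.5200 2.5200 0.0000] k=[76 76 73 63 28 0 0]
t=5: x=[76.0000 75.6400 72.1600 60.0000 28.8400 3.3600 0.0000] k=[79 73 72 56 29 2 0]
t=6: x=[78.2800 73.6000 70.2000 54.6800 29.0000 5.0000 0.2400] k=[78 75 74 51 31 5 1]
t=7: x=[77.6400 75.2400 71.3600 51.3600 30.2800 7.6400 1.4800] k=[80 75 75 51 30 9 0]
t=8: x=[79.4000 75.6000 72.1200 51.3600 30.0000 10.4400 1.0800] k=[80 78 68 49 29 7 0]
t=9: x=[79.7600 77.0400 66.9200 48.8800 28.7600 8.8000 0.8400] k=[80 73 70 51 30 10 0]
t=10: x=[79.1600 73.4800 68.0800 50.7600 30.1200 11.2000 1.2000] k=[80 77 68 55 28 13 0]
t=11: x=[79.6400 76.2800 67.5200 53.3200 29.4400 13.2400 1.5600] k=[80 72 66 57 25 16 0]
t=12: x=[79.0400 72.2400 65.6400 54.2400 27.7600 15.1600 1.9200] k=[80 74 65 57 24 11 5]
t=13: x=[79.2800 73.6400 65.1200 54.0000 26.4000 11.8400 5.7200] k=[78 76 65 57 29 14 10]
t=14: x=[77.7600 74.9200 65.3600 54.6000 30.5600 15.3200 10.4800] k=[79 79 62 58 35 12 10]
t=15: x=[79.0000 76.9600 63.5600 55.7200 35.0000 14.5200 10.2400] k=[80 77 67 55 33 18 8]
t=16: x=[79.6400 76.1600 66.7600 53.8000 33.8400 18.6000 9.2000] k=[80 75 65 51 36 15 12]
t=17: x=[79.4000 74.4000 64.5200 50.8800 35.2800 17.1600 12.3600] k=[80 77 65 49 32 18 11]
t=18: x=[79.6400 75.9200 64.5200 48.8800 32.3600 18.8400 11.8400] k=[77 73 69 49 32 23 12]
t=19: x=[76.5200 73.0000 67.0800 49.3600 32.9600 22.7600 13.3200] k=[75 76 66 51 34 25 17]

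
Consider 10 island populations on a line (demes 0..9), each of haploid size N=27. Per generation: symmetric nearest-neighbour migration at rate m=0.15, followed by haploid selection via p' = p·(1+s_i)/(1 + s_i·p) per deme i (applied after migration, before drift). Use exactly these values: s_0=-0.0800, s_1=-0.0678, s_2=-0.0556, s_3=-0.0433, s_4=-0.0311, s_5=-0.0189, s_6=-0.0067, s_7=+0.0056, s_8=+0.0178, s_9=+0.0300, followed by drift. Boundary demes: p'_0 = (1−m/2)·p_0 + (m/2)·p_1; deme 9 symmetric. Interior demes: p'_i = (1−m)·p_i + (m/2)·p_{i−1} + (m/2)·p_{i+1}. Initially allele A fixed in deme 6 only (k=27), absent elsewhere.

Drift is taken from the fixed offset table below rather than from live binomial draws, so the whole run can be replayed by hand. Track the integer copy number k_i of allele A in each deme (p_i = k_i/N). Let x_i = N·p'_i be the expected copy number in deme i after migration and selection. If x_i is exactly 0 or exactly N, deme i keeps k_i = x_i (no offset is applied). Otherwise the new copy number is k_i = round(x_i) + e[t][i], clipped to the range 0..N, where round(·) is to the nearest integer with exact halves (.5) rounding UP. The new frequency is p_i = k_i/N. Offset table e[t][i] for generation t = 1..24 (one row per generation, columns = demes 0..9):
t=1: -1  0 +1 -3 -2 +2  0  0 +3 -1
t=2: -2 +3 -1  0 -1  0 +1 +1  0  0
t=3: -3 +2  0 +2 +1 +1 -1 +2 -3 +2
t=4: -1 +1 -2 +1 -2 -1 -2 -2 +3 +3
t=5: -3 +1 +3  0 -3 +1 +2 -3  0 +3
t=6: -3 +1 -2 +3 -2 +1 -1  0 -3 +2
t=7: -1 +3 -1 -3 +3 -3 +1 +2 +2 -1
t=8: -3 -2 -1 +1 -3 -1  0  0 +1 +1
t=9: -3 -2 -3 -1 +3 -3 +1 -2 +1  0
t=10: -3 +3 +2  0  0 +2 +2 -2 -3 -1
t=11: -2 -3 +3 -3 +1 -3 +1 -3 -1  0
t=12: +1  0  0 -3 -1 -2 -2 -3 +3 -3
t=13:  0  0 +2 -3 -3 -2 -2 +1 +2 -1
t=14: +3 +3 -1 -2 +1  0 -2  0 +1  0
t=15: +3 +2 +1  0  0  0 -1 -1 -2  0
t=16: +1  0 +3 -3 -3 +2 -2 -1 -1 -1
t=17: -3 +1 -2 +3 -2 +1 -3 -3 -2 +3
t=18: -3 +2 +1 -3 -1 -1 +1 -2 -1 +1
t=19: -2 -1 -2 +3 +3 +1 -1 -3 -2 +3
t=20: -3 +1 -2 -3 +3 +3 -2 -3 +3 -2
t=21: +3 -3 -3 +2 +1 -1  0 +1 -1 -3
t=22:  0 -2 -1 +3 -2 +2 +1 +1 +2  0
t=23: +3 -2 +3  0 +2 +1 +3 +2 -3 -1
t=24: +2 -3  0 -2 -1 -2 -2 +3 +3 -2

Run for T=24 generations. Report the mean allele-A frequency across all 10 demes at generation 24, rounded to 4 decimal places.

t=0: k=[0 0 0 0 0 0 27 0 0 0]
t=1: x=[0.0000 0.0000 0.0000 0.0000 0.0000 1.9895 22.9268 2.0355 0.0000 0.0000] k=[0 0 0 0 0 4 23 2 0 0]
t=2: x=[0.0000 0.0000 0.0000 0.0000 0.2908 5.0462 19.9651 3.4417 0.1527 0.0000] k=[0 0 0 0 0 5 21 4 0 0]
t=3: x=[0.0000 0.0000 0.0000 0.0000 0.3635 5.7383 18.4859 4.9977 0.3053 0.0000] k=[0 0 0 0 1 7 17 7 0 0]
t=4: x=[0.0000 0.0000 0.0000 0.0718 1.3344 7.1988 15.4556 7.2546 0.5342 0.0000] k=[0 0 0 1 0 6 13 5 4 0]
t=5: x=[0.0000 0.0000 0.0708 0.8143 0.5090 5.9856 11.8303 5.5496 3.8327 0.3089] k=[0 0 3 1 0 7 14 3 4 3]
t=6: x=[0.0000 0.2099 2.4925 1.0302 0.5817 6.9015 12.6048 3.9187 3.9086 3.1565] k=[0 1 0 4 0 8 12 4 1 5]
t=7: x=[0.0690 0.7941 0.3544 3.2706 0.8729 7.5954 11.0561 4.3955 1.5506 4.8159] k=[0 4 0 0 4 5 12 6 4 4]
t=8: x=[0.2762 3.1968 0.2835 0.2871 3.6736 5.3675 10.9812 6.3270 4.2123 4.1018] k=[0 1 0 1 1 4 11 6 5 5]
t=9: x=[0.0690 0.7941 0.1417 0.8863 1.1886 4.2315 10.0575 6.3270 5.1481 5.1215] k=[0 0 0 0 4 1 11 4 6 5]
t=10: x=[0.0000 0.0000 0.0000 0.2871 3.3805 1.9404 9.6832 4.6966 5.8555 5.1979] k=[0 0 0 0 3 4 12 3 3 4]
t=11: x=[0.0000 0.0000 0.0000 0.2153 2.7705 4.4536 10.6816 3.6928 3.1234 4.0252] k=[0 0 0 0 4 1 12 1 2 4]
t=12: x=[0.0000 0.0000 0.0000 0.2871 3.3805 2.0141 10.3071 1.9099 2.1090 3.9486] k=[0 0 0 0 2 0 8 0 5 1]
t=13: x=[0.0000 0.0000 0.0000 0.1435 1.6504 0.7362 6.7659 0.9803 4.3895 1.3371] k=[0 0 0 0 0 0 5 2 6 0]
t=14: x=[0.0000 0.0000 0.0000 0.0000 0.0000 0.3680 4.3753 2.5378 5.3250 0.4633] k=[0 0 0 0 0 0 2 3 6 0]
t=15: x=[0.0000 0.0000 0.0000 0.0000 0.0000 0.1472 1.9130 3.1656 5.4008 0.4633] k=[0 0 0 0 0 0 1 2 3 0]
t=16: x=[0.0000 0.0000 0.0000 0.0000 0.0000 0.0736 0.9935 2.0104 2.7432 0.2317] k=[0 0 0 0 0 2 0 1 2 0]
t=17: x=[0.0000 0.0000 0.0000 0.0000 0.1454 1.6699 0.2235 1.0054 1.8045 0.1545] k=[0 0 0 0 0 3 0 0 0 3]
t=18: x=[0.0000 0.0000 0.0000 0.0000 0.2181 2.5063 0.2235 0.0000 0.2290 2.8495] k=[0 0 0 0 0 2 1 0 0 4]
t=19: x=[0.0000 0.0000 0.0000 0.0000 0.1454 1.7436 0.9935 0.0754 0.3053 3.7954] k=[0 0 0 0 3 3 0 0 0 7]
t=20: x=[0.0000 0.0000 0.0000 0.2153 2.6973 2.7279 0.2235 0.0000 0.5342 6.6216] k=[0 0 0 0 6 6 0 0 4 5]
t=21: x=[0.0000 0.0000 0.0000 0.4308 5.4120 5.4663 0.4470 0.3017 3.8327 5.0451] k=[0 0 0 2 6 4 0 1 3 2]
t=22: x=[0.0000 0.0000 0.1417 2.0640 5.4120 3.7874 0.3725 1.0808 2.8192 2.1323] k=[0 0 0 5 3 6 1 2 5 2]
t=23: x=[0.0000 0.0000 0.3544 4.3122 3.2828 5.3180 1.4408 2.1611 4.6171 2.2861] k=[0 0 3 4 5 6 4 4 2 1]
t=24: x=[0.0000 0.2099 2.7074 3.8515 4.8726 5.6888 4.1264 3.8685 2.1090 1.1059] k=[0 0 3 2 4 4 2 7 5 0]

0.1000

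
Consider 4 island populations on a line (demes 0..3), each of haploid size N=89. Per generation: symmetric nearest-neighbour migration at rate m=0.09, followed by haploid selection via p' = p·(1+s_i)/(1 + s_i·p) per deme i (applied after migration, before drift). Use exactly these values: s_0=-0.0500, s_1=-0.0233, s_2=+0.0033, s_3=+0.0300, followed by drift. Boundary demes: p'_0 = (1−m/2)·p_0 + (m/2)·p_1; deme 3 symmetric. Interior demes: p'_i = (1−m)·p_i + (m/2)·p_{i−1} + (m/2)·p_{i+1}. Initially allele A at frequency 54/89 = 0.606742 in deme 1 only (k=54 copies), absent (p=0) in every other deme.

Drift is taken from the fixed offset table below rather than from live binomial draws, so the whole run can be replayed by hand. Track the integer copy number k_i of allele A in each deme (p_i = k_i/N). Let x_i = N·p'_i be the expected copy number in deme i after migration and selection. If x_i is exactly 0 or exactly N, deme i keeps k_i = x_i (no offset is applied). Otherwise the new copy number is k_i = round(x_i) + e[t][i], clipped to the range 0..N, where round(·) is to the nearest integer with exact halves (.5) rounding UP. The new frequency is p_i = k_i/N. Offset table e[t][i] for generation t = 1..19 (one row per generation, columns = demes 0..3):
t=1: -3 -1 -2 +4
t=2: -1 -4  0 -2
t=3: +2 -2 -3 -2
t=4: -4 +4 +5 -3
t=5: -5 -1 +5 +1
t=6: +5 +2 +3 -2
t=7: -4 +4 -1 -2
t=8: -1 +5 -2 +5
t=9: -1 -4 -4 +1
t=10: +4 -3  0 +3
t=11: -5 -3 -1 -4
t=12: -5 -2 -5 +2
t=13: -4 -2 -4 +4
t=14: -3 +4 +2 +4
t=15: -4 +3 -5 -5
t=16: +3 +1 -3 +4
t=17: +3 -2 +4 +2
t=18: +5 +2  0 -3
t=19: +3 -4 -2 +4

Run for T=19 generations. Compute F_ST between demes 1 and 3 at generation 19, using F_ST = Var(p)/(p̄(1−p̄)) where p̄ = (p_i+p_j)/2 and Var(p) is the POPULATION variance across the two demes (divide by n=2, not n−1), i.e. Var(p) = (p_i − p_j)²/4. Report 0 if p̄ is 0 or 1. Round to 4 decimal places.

0.0253

t=0: k=[0 54 0 0]
t=1: x=[2.3117 48.6205 2.4378 0.0000] k=[0 48 0 0]
t=2: x=[2.0545 43.1558 2.1670 0.0000] k=[1 39 2 0]
t=3: x=[2.5784 35.1225 3.5863 0.0927] k=[5 33 1 0]
t=4: x=[5.9680 29.8306 2.4027 0.0463] k=[2 34 7 0]
t=5: x=[3.2743 30.8680 7.9237 0.3244] k=[0 30 13 1]
t=6: x=[1.2835 27.4356 13.2621 1.5854] k=[6 29 16 0]
t=7: x=[6.7098 26.9351 15.9080 0.7414] k=[3 31 15 0]
t=8: x=[4.0567 28.5608 15.0862 0.6951] k=[3 34 13 6]
t=9: x=[4.1856 31.1808 13.6681 6.4906] k=[3 27 10 7]
t=10: x=[3.8849 24.7318 10.6609 7.3314] k=[8 22 11 10]
t=11: x=[8.2384 20.5006 11.4829 10.3114] k=[3 18 10 6]
t=12: x=[3.4985 16.6436 10.2097 6.3522] k=[0 15 5 8]
t=13: x=[0.6415 13.6011 5.6023 8.0795] k=[0 12 2 12]
t=14: x=[0.5132 10.7846 2.9093 11.8504] k=[0 15 5 16]
t=15: x=[0.6415 13.6011 5.9633 15.8871] k=[0 17 1 11]
t=16: x=[0.7271 15.2153 2.1770 10.8280] k=[4 16 0 15]
t=17: x=[4.3240 14.4523 1.3995 14.6838] k=[7 12 5 17]
t=18: x=[6.8917 11.2267 5.8730 16.8603] k=[12 13 6 14]
t=19: x=[11.5207 12.3865 6.6954 13.9849] k=[15 8 5 18]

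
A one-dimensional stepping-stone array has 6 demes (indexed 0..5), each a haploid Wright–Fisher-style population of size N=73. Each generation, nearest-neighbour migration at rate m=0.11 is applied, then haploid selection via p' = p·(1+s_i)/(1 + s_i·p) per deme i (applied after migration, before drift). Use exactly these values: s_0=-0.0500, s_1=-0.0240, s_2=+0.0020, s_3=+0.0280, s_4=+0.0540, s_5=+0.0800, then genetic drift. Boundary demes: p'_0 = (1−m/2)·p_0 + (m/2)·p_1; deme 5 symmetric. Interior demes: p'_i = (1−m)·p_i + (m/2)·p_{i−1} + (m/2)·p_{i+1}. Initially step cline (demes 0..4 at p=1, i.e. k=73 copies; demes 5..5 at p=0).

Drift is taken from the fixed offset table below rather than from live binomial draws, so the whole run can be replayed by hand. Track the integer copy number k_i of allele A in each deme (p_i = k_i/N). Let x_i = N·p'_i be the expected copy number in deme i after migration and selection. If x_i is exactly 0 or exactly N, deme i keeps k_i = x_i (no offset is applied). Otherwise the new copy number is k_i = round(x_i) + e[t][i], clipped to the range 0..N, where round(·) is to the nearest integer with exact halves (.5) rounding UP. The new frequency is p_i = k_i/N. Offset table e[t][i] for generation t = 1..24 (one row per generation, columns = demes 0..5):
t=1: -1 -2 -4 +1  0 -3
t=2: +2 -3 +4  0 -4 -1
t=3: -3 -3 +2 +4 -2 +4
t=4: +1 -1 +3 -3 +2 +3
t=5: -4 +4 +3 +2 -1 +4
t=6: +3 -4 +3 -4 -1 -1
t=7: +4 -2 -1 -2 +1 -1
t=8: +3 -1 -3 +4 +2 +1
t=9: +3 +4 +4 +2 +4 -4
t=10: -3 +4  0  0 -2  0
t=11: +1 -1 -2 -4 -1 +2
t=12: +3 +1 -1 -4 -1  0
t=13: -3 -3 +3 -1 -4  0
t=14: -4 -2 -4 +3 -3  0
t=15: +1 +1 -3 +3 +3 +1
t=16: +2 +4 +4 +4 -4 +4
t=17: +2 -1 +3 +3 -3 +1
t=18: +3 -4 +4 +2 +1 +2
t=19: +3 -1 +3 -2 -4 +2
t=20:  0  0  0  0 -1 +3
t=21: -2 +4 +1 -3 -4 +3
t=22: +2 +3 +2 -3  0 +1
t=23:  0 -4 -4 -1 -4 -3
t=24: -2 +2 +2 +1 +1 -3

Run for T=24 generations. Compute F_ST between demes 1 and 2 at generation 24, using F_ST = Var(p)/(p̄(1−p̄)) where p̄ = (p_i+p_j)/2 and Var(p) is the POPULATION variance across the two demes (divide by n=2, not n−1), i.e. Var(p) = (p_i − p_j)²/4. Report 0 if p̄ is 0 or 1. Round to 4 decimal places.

t=0: k=[73 73 73 73 73 0]
t=1: x=[73.0000 73.0000 73.0000 73.0000 69.1799 4.3172] k=[73 73 73 73 69 1]
t=2: x=[73.0000 73.0000 73.0000 72.7860 65.8274 5.0927] k=[73 73 73 73 62 4]
t=3: x=[73.0000 73.0000 73.0000 72.4113 59.9869 7.7045] k=[73 73 73 73 58 12]
t=4: x=[73.0000 73.0000 73.0000 72.1972 56.9628 15.4464] k=[73 73 73 69 59 18]
t=5: x=[73.0000 73.0000 72.7804 68.7811 57.9336 21.4004] k=[73 73 73 71 57 25]
t=6: x=[73.0000 73.0000 72.8902 70.4099 56.6859 28.0774] k=[73 73 73 66 56 27]
t=7: x=[73.0000 73.0000 72.6158 66.0115 55.6599 29.9442] k=[73 73 72 64 57 29]
t=8: x=[73.0000 72.9436 71.6177 64.2695 56.5256 31.9151] k=[73 72 69 68 59 33]
t=9: x=[72.9421 71.8631 69.1174 67.6974 58.6801 35.8324] k=[73 73 73 70 63 32]
t=10: x=[73.0000 73.0000 72.8353 69.8639 62.1740 35.1047] k=[73 73 73 70 60 35]
t=11: x=[73.0000 73.0000 72.8353 69.7030 59.7548 37.7790] k=[73 73 71 66 59 40]
t=12: x=[73.0000 72.8873 70.8392 66.0653 58.9465 42.4205] k=[73 73 70 62 58 42]
t=13: x=[73.0000 72.8310 69.7312 62.4713 57.9772 44.2319] k=[73 70 73 61 54 44]
t=14: x=[72.8263 70.2668 72.1766 61.5442 54.5690 45.8743] k=[69 68 68 65 52 46]
t=15: x=[68.7440 67.9418 67.8446 64.6563 53.1540 47.6187] k=[70 69 65 68 56 49]
t=16: x=[69.7913 68.7386 65.3986 67.3213 56.9434 50.5974] k=[72 73 69 71 53 55]
t=17: x=[72.0059 72.7183 69.3370 69.9809 54.8273 55.9176] k=[73 72 72 73 52 57]
t=18: x=[72.9421 72.0321 72.0569 71.8224 54.1741 57.6775] k=[73 68 73 73 55 60]
t=19: x=[72.7106 68.4474 72.7255 72.0366 56.9337 60.5405] k=[73 67 73 70 53 63]
t=20: x=[72.6527 67.5385 72.5060 69.3275 55.2023 63.1258] k=[73 68 73 69 54 66]
t=21: x=[72.7106 68.4474 72.5060 68.5127 56.1755 65.8518] k=[71 72 73 66 52 69]
t=22: x=[70.9555 71.9758 72.5609 65.7963 54.4422 68.4076] k=[73 73 73 63 54 69]
t=23: x=[73.0000 73.0000 72.4511 63.2898 56.0151 68.5104] k=[73 73 68 62 52 66]
t=24: x=[73.0000 72.7183 67.9544 62.0397 54.0668 65.7484] k=[73 73 70 63 55 63]

0.0210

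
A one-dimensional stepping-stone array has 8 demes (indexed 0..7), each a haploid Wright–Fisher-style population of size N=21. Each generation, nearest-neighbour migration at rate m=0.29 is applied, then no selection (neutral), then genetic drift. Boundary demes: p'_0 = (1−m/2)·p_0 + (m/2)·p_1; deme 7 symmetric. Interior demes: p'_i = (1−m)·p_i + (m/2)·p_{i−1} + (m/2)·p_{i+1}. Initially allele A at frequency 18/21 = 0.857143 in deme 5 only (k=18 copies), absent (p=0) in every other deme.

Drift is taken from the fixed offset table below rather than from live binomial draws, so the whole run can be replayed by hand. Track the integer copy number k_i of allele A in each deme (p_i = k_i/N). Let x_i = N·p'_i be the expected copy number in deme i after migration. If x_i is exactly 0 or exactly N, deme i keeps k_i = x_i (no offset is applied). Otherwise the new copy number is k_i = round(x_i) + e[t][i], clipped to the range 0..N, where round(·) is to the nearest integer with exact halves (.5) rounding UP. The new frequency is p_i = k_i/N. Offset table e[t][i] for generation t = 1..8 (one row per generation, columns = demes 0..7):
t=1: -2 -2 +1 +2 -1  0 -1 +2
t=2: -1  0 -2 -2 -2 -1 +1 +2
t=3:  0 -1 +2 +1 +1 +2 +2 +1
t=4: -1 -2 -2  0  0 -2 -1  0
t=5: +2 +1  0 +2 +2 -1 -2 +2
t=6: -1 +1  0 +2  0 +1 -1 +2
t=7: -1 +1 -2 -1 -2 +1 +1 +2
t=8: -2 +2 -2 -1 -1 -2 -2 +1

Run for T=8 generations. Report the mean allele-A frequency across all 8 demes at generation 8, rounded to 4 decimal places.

0.1190

t=0: k=[0 0 0 0 0 18 0 0]
t=1: x=[0.0000 0.0000 0.0000 0.0000 2.6100 12.7800 2.6100 0.0000] k=[0 0 0 0 2 13 2 0]
t=2: x=[0.0000 0.0000 0.0000 0.2900 3.3050 9.8100 3.3050 0.2900] k=[0 0 0 0 1 9 4 2]
t=3: x=[0.0000 0.0000 0.0000 0.1450 2.0150 7.1150 4.4350 2.2900] k=[0 0 0 1 3 9 6 3]
t=4: x=[0.0000 0.0000 0.1450 1.1450 3.5800 7.6950 6.0000 3.4350] k=[0 0 0 1 4 6 5 3]
t=5: x=[0.0000 0.0000 0.1450 1.2900 3.8550 5.5650 4.8550 3.2900] k=[0 0 0 3 6 5 3 5]
t=6: x=[0.0000 0.0000 0.4350 3.0000 5.4200 4.8550 3.5800 4.7100] k=[0 0 0 5 5 6 3 7]
t=7: x=[0.0000 0.0000 0.7250 4.2750 5.1450 5.4200 4.0150 6.4200] k=[0 0 0 3 3 6 5 8]
t=8: x=[0.0000 0.0000 0.4350 2.5650 3.4350 5.4200 5.5800 7.5650] k=[0 0 0 2 2 3 4 9]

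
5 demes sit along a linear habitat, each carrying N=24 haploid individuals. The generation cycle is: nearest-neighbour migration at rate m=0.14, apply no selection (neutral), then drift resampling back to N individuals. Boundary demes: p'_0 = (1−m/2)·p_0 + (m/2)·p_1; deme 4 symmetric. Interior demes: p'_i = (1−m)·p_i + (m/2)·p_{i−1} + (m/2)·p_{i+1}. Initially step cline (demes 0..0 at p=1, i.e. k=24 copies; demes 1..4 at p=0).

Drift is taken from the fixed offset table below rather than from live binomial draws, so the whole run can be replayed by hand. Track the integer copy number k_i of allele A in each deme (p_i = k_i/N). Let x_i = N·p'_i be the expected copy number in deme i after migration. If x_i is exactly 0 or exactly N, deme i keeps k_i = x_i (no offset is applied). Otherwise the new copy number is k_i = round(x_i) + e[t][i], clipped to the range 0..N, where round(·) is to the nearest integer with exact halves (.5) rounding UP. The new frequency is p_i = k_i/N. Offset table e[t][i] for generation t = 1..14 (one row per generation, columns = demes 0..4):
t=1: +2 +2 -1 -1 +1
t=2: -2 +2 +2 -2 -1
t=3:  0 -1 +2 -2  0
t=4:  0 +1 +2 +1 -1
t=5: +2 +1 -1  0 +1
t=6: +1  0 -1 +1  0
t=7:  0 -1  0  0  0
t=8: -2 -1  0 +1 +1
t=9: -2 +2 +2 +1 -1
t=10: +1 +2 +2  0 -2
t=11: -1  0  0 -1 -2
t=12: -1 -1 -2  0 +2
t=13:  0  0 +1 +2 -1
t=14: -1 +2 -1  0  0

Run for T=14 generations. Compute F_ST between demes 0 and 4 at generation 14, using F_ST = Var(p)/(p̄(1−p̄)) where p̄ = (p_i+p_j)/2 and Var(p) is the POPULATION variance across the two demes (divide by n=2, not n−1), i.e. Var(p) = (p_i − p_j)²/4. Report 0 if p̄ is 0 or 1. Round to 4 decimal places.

0.2315

t=0: k=[24 0 0 0 0]
t=1: x=[22.3200 1.6800 0.0000 0.0000 0.0000] k=[24 4 0 0 0]
t=2: x=[22.6000 5.1200 0.2800 0.0000 0.0000] k=[21 7 2 0 0]
t=3: x=[20.0200 7.6300 2.2100 0.1400 0.0000] k=[20 7 4 0 0]
t=4: x=[19.0900 7.7000 3.9300 0.2800 0.0000] k=[19 9 6 1 0]
t=5: x=[18.3000 9.4900 5.8600 1.2800 0.0700] k=[20 10 5 1 1]
t=6: x=[19.3000 10.3500 5.0700 1.2800 1.0000] k=[20 10 4 2 1]
t=7: x=[19.3000 10.2800 4.2800 2.0700 1.0700] k=[19 9 4 2 1]
t=8: x=[18.3000 9.3500 4.2100 2.0700 1.0700] k=[16 8 4 3 2]
t=9: x=[15.4400 8.2800 4.2100 3.0000 2.0700] k=[13 10 6 4 1]
t=10: x=[12.7900 9.9300 6.1400 3.9300 1.2100] k=[14 12 8 4 0]
t=11: x=[13.8600 11.8600 8.0000 4.0000 0.2800] k=[13 12 8 3 0]
t=12: x=[12.9300 11.7900 7.9300 3.1400 0.2100] k=[12 11 6 3 2]
t=13: x=[11.9300 10.7200 6.1400 3.1400 2.0700] k=[12 11 7 5 1]
t=14: x=[11.9300 10.7900 7.1400 4.8600 1.2800] k=[11 13 6 5 1]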